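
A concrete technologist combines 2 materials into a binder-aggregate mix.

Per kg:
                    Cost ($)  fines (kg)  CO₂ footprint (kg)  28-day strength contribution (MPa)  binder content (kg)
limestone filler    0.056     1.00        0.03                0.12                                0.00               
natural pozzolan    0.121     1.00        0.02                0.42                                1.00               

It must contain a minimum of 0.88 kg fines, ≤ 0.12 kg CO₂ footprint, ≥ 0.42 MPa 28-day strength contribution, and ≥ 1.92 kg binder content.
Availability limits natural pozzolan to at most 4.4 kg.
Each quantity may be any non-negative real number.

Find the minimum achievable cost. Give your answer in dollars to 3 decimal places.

Let x1 = kg of limestone filler, x2 = kg of natural pozzolan.
Minimise 0.056x1 + 0.121x2 s.t.:
  1x1 + 1x2 ≥ 0.88   (fines)
  0.03x1 + 0.02x2 ≤ 0.12   (CO₂ footprint)
  0.12x1 + 0.42x2 ≥ 0.42   (28-day strength contribution)
  1x2 ≥ 1.92   (binder content)
  x2 ≤ 4.4
  x1, x2 ≥ 0.
The optimal basis is {natural pozzolan}; limestone filler drops out. There the binder content constraint is tight.
Solving gives x2 = 1.92.
Total cost: 0.121·1.92 = 0.23232.

$0.232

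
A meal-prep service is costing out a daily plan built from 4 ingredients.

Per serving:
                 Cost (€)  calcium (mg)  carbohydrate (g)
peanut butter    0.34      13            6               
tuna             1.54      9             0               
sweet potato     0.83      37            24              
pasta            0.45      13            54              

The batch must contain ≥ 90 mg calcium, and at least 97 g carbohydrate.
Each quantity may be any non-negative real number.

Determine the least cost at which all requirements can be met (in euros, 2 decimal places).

€2.15

Let x1 = servings of peanut butter, x2 = servings of tuna, x3 = servings of sweet potato, x4 = servings of pasta.
Minimize 0.34x1 + 1.54x2 + 0.83x3 + 0.45x4 with:
  13x1 + 9x2 + 37x3 + 13x4 ≥ 90   (calcium)
  6x1 + 24x3 + 54x4 ≥ 97   (carbohydrate)
  x1, x2, x3, x4 ≥ 0.
The minimum-cost mix takes nothing from peanut butter, tuna — only sweet potato, pasta. The calcium and carbohydrate requirements are met with equality.
So sweet potato = 2.135 servings, pasta = 0.8476 servings.
Objective = 0.83·2.135 + 0.45·0.8476 = 2.1535.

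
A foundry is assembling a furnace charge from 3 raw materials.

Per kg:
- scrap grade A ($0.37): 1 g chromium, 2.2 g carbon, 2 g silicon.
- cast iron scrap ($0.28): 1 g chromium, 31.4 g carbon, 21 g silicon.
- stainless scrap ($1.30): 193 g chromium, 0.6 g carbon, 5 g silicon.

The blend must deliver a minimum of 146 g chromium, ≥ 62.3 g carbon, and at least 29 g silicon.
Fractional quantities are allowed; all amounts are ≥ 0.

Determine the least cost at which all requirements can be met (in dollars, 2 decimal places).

$1.52

This is a linear program. Let x1 = kg of scrap grade A, x2 = kg of cast iron scrap, x3 = kg of stainless scrap.
Minimise 0.37x1 + 0.28x2 + 1.3x3 subject to:
  1x1 + 1x2 + 193x3 ≥ 146   (chromium)
  2.2x1 + 31.4x2 + 0.6x3 ≥ 62.3   (carbon)
  2x1 + 21x2 + 5x3 ≥ 29   (silicon)
  x1, x2, x3 ≥ 0.
At the optimum only cast iron scrap, stainless scrap are positive (scrap grade A = 0). There the chromium and carbon constraints are tight.
Solving gives x2 = 1.97, x3 = 0.7463.
Hence cost = 0.28·1.97 + 1.3·0.7463 = $1.5218.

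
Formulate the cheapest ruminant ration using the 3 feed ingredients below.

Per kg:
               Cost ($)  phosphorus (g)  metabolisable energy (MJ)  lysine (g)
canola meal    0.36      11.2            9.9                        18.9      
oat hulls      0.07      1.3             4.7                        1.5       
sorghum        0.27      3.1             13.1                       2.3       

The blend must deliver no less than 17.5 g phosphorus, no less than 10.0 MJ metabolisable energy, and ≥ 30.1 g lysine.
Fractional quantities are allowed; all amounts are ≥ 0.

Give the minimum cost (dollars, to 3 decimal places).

This is a linear program. Let x1 = kg of canola meal, x2 = kg of oat hulls, x3 = kg of sorghum.
Minimize 0.36x1 + 0.07x2 + 0.27x3 subject to:
  11.2x1 + 1.3x2 + 3.1x3 ≥ 17.5   (phosphorus)
  9.9x1 + 4.7x2 + 13.1x3 ≥ 10   (metabolisable energy)
  18.9x1 + 1.5x2 + 2.3x3 ≥ 30.1   (lysine)
  x1, x2, x3 ≥ 0.
The optimal basis is {canola meal}; oat hulls, sorghum drop out. The lysine requirement is met with equality.
Optimal quantities: canola meal = 1.593 kg.
Objective = 0.36·1.593 = 0.57348.

$0.573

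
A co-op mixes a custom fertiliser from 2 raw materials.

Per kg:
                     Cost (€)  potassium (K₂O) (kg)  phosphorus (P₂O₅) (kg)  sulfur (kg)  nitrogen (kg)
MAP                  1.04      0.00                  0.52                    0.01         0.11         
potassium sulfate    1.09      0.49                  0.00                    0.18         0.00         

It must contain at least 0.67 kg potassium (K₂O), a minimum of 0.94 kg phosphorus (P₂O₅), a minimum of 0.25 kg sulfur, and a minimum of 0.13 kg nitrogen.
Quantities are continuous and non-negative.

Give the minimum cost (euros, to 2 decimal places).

Set it up as a linear program. Let x1 = kg of MAP, x2 = kg of potassium sulfate.
Minimize 1.04x1 + 1.09x2 s.t.:
  0.49x2 ≥ 0.67   (potassium (K₂O))
  0.52x1 ≥ 0.94   (phosphorus (P₂O₅))
  0.01x1 + 0.18x2 ≥ 0.25   (sulfur)
  0.11x1 ≥ 0.13   (nitrogen)
  x1, x2 ≥ 0.
Both inputs are positive at the optimum. The potassium (K₂O) and phosphorus (P₂O₅) requirements are met with equality.
Optimal quantities: MAP = 1.808 kg, potassium sulfate = 1.367 kg.
Objective = 1.04·1.808 + 1.09·1.367 = 3.3704.

€3.37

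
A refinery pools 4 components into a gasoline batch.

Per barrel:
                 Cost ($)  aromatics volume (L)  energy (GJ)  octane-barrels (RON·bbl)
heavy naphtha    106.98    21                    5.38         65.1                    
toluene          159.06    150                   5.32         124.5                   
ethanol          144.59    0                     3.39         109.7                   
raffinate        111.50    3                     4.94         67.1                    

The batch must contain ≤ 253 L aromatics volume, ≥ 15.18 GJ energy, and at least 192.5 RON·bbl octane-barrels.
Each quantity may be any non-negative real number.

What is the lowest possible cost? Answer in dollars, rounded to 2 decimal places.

$309.66

Let x1 = barrels of heavy naphtha, x2 = barrels of toluene, x3 = barrels of ethanol, x4 = barrels of raffinate.
Minimize 106.98x1 + 159.06x2 + 144.59x3 + 111.5x4 subject to:
  21x1 + 150x2 + 3x4 ≤ 253   (aromatics volume)
  5.38x1 + 5.32x2 + 3.39x3 + 4.94x4 ≥ 15.18   (energy)
  65.1x1 + 124.5x2 + 109.7x3 + 67.1x4 ≥ 192.5   (octane-barrels)
  x1, x2, x3, x4 ≥ 0.
At the optimum only heavy naphtha, toluene are positive (ethanol, raffinate = 0). There the energy and octane-barrels constraints are tight.
Optimal quantities: heavy naphtha = 2.67657 barrels, toluene = 0.146631 barrels.
Objective = 106.98·2.67657 + 159.06·0.146631 = 309.6626.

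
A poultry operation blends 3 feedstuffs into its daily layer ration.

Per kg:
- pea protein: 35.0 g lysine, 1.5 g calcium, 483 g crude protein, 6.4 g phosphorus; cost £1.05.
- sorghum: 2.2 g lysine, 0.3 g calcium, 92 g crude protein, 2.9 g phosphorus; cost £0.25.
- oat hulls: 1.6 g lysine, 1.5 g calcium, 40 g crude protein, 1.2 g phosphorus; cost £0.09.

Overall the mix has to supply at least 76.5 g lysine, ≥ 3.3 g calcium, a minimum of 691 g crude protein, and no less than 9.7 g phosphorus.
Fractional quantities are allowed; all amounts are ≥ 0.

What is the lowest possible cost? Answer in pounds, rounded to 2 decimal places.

Let x1 = kg of pea protein, x2 = kg of sorghum, x3 = kg of oat hulls.
Minimize 1.05x1 + 0.25x2 + 0.09x3 s.t.:
  35x1 + 2.2x2 + 1.6x3 ≥ 76.5   (lysine)
  1.5x1 + 0.3x2 + 1.5x3 ≥ 3.3   (calcium)
  483x1 + 92x2 + 40x3 ≥ 691   (crude protein)
  6.4x1 + 2.9x2 + 1.2x3 ≥ 9.7   (phosphorus)
  x1, x2, x3 ≥ 0.
The optimal basis is {pea protein, oat hulls}; sorghum drops out. The lysine and calcium requirements are met with equality.
Optimal quantities: pea protein = 2.185 kg, oat hulls = 0.01497 kg.
Objective = 1.05·2.185 + 0.09·0.01497 = 2.2956.

£2.30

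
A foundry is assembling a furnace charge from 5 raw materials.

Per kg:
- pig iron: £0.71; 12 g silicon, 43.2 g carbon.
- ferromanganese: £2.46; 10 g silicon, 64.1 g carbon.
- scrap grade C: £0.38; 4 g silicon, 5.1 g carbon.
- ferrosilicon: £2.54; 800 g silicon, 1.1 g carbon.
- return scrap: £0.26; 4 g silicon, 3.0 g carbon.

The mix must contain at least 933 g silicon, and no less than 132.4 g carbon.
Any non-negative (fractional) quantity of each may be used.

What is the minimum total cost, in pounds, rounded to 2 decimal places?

Set it up as a linear program. Let x1 = kg of pig iron, x2 = kg of ferromanganese, x3 = kg of scrap grade C, x4 = kg of ferrosilicon, x5 = kg of return scrap.
Minimize 0.71x1 + 2.46x2 + 0.38x3 + 2.54x4 + 0.26x5 subject to:
  12x1 + 10x2 + 4x3 + 800x4 + 4x5 ≥ 933   (silicon)
  43.2x1 + 64.1x2 + 5.1x3 + 1.1x4 + 3x5 ≥ 132.4   (carbon)
  x1, x2, x3, x4, x5 ≥ 0.
At the optimum only pig iron, ferrosilicon are positive (ferromanganese, scrap grade C, return scrap = 0). The silicon and carbon requirements are met with equality.
That vertex is x1 = 3.036, x4 = 1.121.
Total cost: 0.71·3.036 + 2.54·1.121 = 5.0029.

£5.00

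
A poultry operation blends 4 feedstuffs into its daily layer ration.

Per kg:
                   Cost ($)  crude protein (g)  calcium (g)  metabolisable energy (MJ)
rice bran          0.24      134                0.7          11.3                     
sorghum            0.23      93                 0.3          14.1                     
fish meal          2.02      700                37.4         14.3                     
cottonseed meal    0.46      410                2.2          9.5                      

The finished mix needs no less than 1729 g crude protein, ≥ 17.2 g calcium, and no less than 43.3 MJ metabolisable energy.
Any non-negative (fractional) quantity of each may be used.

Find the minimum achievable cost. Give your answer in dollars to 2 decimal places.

Let x1 = kg of rice bran, x2 = kg of sorghum, x3 = kg of fish meal, x4 = kg of cottonseed meal.
Minimise 0.24x1 + 0.23x2 + 2.02x3 + 0.46x4 with:
  134x1 + 93x2 + 700x3 + 410x4 ≥ 1729   (crude protein)
  0.7x1 + 0.3x2 + 37.4x3 + 2.2x4 ≥ 17.2   (calcium)
  11.3x1 + 14.1x2 + 14.3x3 + 9.5x4 ≥ 43.3   (metabolisable energy)
  x1, x2, x3, x4 ≥ 0.
The minimum-cost mix takes nothing from sorghum — only rice bran, fish meal, cottonseed meal. Binding constraints: crude protein, calcium, metabolisable energy.
So rice bran = 0.4503 kg, fish meal = 0.2357 kg, cottonseed meal = 3.667 kg.
Cost = 0.24·0.4503 + 2.02·0.2357 + 0.46·3.667 = 2.2710.

$2.27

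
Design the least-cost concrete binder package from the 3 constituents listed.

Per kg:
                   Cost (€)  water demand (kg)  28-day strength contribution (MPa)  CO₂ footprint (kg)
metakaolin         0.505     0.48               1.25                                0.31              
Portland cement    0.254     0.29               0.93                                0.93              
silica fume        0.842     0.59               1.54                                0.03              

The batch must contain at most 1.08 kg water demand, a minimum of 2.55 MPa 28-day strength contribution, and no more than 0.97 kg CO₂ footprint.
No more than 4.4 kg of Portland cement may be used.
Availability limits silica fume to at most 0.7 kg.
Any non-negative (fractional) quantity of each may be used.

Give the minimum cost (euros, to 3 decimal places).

€0.971

Let x1 = kg of metakaolin, x2 = kg of Portland cement, x3 = kg of silica fume.
Minimise 0.505x1 + 0.254x2 + 0.842x3 s.t.:
  0.48x1 + 0.29x2 + 0.59x3 ≤ 1.08   (water demand)
  1.25x1 + 0.93x2 + 1.54x3 ≥ 2.55   (28-day strength contribution)
  0.31x1 + 0.93x2 + 0.03x3 ≤ 0.97   (CO₂ footprint)
  x2 ≤ 4.4
  x3 ≤ 0.7
  x1, x2, x3 ≥ 0.
The minimum-cost mix takes nothing from silica fume — only metakaolin, Portland cement. Binding constraints: 28-day strength contribution and CO₂ footprint.
So metakaolin = 1.6809 kg, Portland cement = 0.48273 kg.
Cost = 0.505·1.6809 + 0.254·0.48273 = 0.97147.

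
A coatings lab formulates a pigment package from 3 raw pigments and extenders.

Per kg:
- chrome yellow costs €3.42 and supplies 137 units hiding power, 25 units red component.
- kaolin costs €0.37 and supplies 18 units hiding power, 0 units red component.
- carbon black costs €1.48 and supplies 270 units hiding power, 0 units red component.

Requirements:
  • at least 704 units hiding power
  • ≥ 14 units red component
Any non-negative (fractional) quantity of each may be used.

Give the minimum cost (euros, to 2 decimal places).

Let x1 = kg of chrome yellow, x2 = kg of kaolin, x3 = kg of carbon black.
Minimise 3.42x1 + 0.37x2 + 1.48x3 with:
  137x1 + 18x2 + 270x3 ≥ 704   (hiding power)
  25x1 ≥ 14   (red component)
  x1, x2, x3 ≥ 0.
At the optimum only chrome yellow, carbon black are positive (kaolin = 0). Binding constraints: hiding power and red component.
Optimal quantities: chrome yellow = 0.56 kg, carbon black = 2.323 kg.
Hence cost = 3.42·0.56 + 1.48·2.323 = €5.3532.

€5.35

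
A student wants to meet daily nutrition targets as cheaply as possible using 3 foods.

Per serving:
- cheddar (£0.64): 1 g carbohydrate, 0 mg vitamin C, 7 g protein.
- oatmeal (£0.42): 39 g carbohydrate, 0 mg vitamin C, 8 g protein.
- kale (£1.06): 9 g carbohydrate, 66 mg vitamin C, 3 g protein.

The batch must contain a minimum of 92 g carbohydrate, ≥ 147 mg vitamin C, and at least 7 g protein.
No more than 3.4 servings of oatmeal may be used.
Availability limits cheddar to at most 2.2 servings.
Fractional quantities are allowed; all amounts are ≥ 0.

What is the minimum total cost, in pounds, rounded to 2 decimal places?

£3.14

Let x1 = servings of cheddar, x2 = servings of oatmeal, x3 = servings of kale.
Minimise 0.64x1 + 0.42x2 + 1.06x3 s.t.:
  1x1 + 39x2 + 9x3 ≥ 92   (carbohydrate)
  66x3 ≥ 147   (vitamin C)
  7x1 + 8x2 + 3x3 ≥ 7   (protein)
  x2 ≤ 3.4
  x1 ≤ 2.2
  x1, x2, x3 ≥ 0.
At the optimum only oatmeal, kale are positive (cheddar = 0). There the carbohydrate and vitamin C constraints are tight.
So oatmeal = 1.845 servings, kale = 2.227 servings.
Objective = 0.42·1.845 + 1.06·2.227 = 3.1355.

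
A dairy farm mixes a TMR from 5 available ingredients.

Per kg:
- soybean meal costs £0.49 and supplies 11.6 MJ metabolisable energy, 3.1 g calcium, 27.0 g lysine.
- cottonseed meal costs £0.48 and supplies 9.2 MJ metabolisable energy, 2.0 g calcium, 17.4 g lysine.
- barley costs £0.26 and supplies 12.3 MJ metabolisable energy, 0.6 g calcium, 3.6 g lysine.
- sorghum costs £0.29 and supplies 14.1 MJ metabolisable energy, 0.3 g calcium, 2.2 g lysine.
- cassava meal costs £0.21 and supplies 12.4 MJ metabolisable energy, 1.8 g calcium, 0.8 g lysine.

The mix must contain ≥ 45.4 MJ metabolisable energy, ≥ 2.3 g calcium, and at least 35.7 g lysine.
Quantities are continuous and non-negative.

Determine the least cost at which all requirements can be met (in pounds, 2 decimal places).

£1.14

Treat it as an LP. Let x1 = kg of soybean meal, x2 = kg of cottonseed meal, x3 = kg of barley, x4 = kg of sorghum, x5 = kg of cassava meal.
Minimise 0.49x1 + 0.48x2 + 0.26x3 + 0.29x4 + 0.21x5 with:
  11.6x1 + 9.2x2 + 12.3x3 + 14.1x4 + 12.4x5 ≥ 45.4   (metabolisable energy)
  3.1x1 + 2x2 + 0.6x3 + 0.3x4 + 1.8x5 ≥ 2.3   (calcium)
  27x1 + 17.4x2 + 3.6x3 + 2.2x4 + 0.8x5 ≥ 35.7   (lysine)
  x1, x2, x3, x4, x5 ≥ 0.
At the optimum only soybean meal, cassava meal are positive (cottonseed meal, barley, sorghum = 0). The metabolisable energy and lysine requirements are met with equality.
Optimal quantities: soybean meal = 1.248 kg, cassava meal = 2.493 kg.
Hence cost = 0.49·1.248 + 0.21·2.493 = £1.1351.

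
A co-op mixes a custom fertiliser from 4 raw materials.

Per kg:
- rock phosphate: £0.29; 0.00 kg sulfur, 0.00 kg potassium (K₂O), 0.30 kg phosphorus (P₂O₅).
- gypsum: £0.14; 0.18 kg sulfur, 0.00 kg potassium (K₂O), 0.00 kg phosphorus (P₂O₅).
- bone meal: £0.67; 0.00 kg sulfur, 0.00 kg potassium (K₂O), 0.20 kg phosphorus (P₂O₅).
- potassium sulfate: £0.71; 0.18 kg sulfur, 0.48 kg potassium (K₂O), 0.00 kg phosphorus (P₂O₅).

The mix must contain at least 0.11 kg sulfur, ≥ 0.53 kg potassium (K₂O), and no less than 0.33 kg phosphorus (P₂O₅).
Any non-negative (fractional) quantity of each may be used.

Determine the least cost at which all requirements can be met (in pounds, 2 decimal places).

£1.10

Treat it as an LP. Let x1 = kg of rock phosphate, x2 = kg of gypsum, x3 = kg of bone meal, x4 = kg of potassium sulfate.
min 0.29x1 + 0.14x2 + 0.67x3 + 0.71x4 subject to:
  0.18x2 + 0.18x4 ≥ 0.11   (sulfur)
  0.48x4 ≥ 0.53   (potassium (K₂O))
  0.3x1 + 0.2x3 ≥ 0.33   (phosphorus (P₂O₅))
  x1, x2, x3, x4 ≥ 0.
The cheapest feasible vertex uses only rock phosphate, potassium sulfate; gypsum, bone meal are not used. There the potassium (K₂O) and phosphorus (P₂O₅) constraints are tight.
So rock phosphate = 1.1 kg, potassium sulfate = 1.104 kg.
Total cost: 0.29·1.1 + 0.71·1.104 = 1.1028.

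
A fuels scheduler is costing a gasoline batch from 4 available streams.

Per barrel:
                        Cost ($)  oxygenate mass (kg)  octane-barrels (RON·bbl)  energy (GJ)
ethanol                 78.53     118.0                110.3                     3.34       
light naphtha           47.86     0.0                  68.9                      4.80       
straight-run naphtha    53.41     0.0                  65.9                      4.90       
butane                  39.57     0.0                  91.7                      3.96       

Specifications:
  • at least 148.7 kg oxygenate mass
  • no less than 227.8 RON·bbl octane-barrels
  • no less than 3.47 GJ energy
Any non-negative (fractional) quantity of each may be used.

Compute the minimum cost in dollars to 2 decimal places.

Let x1 = barrels of ethanol, x2 = barrels of light naphtha, x3 = barrels of straight-run naphtha, x4 = barrels of butane.
Minimize 78.53x1 + 47.86x2 + 53.41x3 + 39.57x4 subject to:
  118x1 ≥ 148.7   (oxygenate mass)
  110.3x1 + 68.9x2 + 65.9x3 + 91.7x4 ≥ 227.8   (octane-barrels)
  3.34x1 + 4.8x2 + 4.9x3 + 3.96x4 ≥ 3.47   (energy)
  x1, x2, x3, x4 ≥ 0.
The minimum-cost mix takes nothing from light naphtha, straight-run naphtha — only ethanol, butane. Binding constraints: oxygenate mass and octane-barrels.
Optimal quantities: ethanol = 1.2602 barrels, butane = 0.96841 barrels.
Hence cost = 78.53·1.2602 + 39.57·0.96841 = $137.2835.

$137.28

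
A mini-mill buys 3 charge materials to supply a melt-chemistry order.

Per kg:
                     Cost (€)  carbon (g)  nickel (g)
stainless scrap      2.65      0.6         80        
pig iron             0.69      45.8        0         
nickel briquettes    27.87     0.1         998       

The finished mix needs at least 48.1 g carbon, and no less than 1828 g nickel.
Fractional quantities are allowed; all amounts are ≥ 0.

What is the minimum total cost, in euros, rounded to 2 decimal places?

€51.77

Set it up as a linear program. Let x1 = kg of stainless scrap, x2 = kg of pig iron, x3 = kg of nickel briquettes.
Minimise 2.65x1 + 0.69x2 + 27.87x3 with:
  0.6x1 + 45.8x2 + 0.1x3 ≥ 48.1   (carbon)
  80x1 + 998x3 ≥ 1828   (nickel)
  x1, x2, x3 ≥ 0.
At the optimum only pig iron, nickel briquettes are positive (stainless scrap = 0). The carbon and nickel requirements are met with equality.
So pig iron = 1.0462 kg, nickel briquettes = 1.8317 kg.
Total cost: 0.69·1.0462 + 27.87·1.8317 = 51.7714.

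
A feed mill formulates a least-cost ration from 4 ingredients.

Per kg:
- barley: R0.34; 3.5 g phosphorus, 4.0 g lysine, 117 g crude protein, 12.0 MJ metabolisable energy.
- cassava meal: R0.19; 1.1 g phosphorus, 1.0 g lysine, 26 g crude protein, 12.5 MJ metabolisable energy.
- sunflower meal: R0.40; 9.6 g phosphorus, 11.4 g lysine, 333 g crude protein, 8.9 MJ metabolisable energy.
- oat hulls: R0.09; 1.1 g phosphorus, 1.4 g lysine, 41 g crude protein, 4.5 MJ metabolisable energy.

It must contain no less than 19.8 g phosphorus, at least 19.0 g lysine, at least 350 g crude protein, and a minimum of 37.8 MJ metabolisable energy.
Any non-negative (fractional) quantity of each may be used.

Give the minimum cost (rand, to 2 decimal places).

R1.07

Let x1 = kg of barley, x2 = kg of cassava meal, x3 = kg of sunflower meal, x4 = kg of oat hulls.
min 0.34x1 + 0.19x2 + 0.4x3 + 0.09x4 with:
  3.5x1 + 1.1x2 + 9.6x3 + 1.1x4 ≥ 19.8   (phosphorus)
  4x1 + 1x2 + 11.4x3 + 1.4x4 ≥ 19   (lysine)
  117x1 + 26x2 + 333x3 + 41x4 ≥ 350   (crude protein)
  12x1 + 12.5x2 + 8.9x3 + 4.5x4 ≥ 37.8   (metabolisable energy)
  x1, x2, x3, x4 ≥ 0.
The cheapest feasible vertex uses only cassava meal, sunflower meal; barley, oat hulls are not used. The phosphorus and metabolisable energy requirements are met with equality.
So cassava meal = 1.694 kg, sunflower meal = 1.868 kg.
Hence cost = 0.19·1.694 + 0.4·1.868 = R1.0691.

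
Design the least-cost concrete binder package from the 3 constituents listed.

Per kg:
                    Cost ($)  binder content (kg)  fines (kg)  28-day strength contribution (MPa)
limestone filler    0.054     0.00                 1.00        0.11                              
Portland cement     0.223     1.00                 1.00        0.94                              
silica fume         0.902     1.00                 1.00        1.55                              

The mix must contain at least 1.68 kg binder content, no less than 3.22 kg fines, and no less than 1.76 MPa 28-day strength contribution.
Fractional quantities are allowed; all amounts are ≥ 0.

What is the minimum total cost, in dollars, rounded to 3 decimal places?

This is a linear program. Let x1 = kg of limestone filler, x2 = kg of Portland cement, x3 = kg of silica fume.
Minimize 0.054x1 + 0.223x2 + 0.902x3 subject to:
  1x2 + 1x3 ≥ 1.68   (binder content)
  1x1 + 1x2 + 1x3 ≥ 3.22   (fines)
  0.11x1 + 0.94x2 + 1.55x3 ≥ 1.76   (28-day strength contribution)
  x1, x2, x3 ≥ 0.
At the optimum only limestone filler, Portland cement are positive (silica fume = 0). Binding constraints: fines and 28-day strength contribution.
Optimal quantities: limestone filler = 1.526 kg, Portland cement = 1.694 kg.
Total cost: 0.054·1.526 + 0.223·1.694 = 0.46017.

$0.460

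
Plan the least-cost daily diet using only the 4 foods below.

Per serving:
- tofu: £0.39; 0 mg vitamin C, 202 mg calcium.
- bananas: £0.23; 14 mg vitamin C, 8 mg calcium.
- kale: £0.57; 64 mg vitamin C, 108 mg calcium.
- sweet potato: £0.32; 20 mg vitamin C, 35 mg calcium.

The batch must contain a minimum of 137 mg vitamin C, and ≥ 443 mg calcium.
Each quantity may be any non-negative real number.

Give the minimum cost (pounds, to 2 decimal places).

£1.63

Let x1 = servings of tofu, x2 = servings of bananas, x3 = servings of kale, x4 = servings of sweet potato.
min 0.39x1 + 0.23x2 + 0.57x3 + 0.32x4 subject to:
  14x2 + 64x3 + 20x4 ≥ 137   (vitamin C)
  202x1 + 8x2 + 108x3 + 35x4 ≥ 443   (calcium)
  x1, x2, x3, x4 ≥ 0.
At the optimum only tofu, kale are positive (bananas, sweet potato = 0). Binding constraints: vitamin C and calcium.
So tofu = 1.049 servings, kale = 2.141 servings.
Cost = 0.39·1.049 + 0.57·2.141 = 1.6295.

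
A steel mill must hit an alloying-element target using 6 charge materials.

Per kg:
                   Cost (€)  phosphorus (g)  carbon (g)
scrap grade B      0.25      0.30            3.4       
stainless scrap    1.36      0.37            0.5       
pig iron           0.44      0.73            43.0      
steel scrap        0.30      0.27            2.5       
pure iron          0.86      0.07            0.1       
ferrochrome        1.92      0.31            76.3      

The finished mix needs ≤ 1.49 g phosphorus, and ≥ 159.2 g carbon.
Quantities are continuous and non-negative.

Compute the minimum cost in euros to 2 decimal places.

Set it up as a linear program. Let x1 = kg of scrap grade B, x2 = kg of stainless scrap, x3 = kg of pig iron, x4 = kg of steel scrap, x5 = kg of pure iron, x6 = kg of ferrochrome.
Minimise 0.25x1 + 1.36x2 + 0.44x3 + 0.3x4 + 0.86x5 + 1.92x6 s.t.:
  0.3x1 + 0.37x2 + 0.73x3 + 0.27x4 + 0.07x5 + 0.31x6 ≤ 1.49   (phosphorus)
  3.4x1 + 0.5x2 + 43x3 + 2.5x4 + 0.1x5 + 76.3x6 ≥ 159.2   (carbon)
  x1, x2, x3, x4, x5, x6 ≥ 0.
The cheapest feasible vertex uses only pig iron, ferrochrome; scrap grade B, stainless scrap, steel scrap, pure iron are not used. Binding constraints: phosphorus and carbon.
So pig iron = 1.518 kg, ferrochrome = 1.231 kg.
Cost = 0.44·1.518 + 1.92·1.231 = 3.0314.

€3.03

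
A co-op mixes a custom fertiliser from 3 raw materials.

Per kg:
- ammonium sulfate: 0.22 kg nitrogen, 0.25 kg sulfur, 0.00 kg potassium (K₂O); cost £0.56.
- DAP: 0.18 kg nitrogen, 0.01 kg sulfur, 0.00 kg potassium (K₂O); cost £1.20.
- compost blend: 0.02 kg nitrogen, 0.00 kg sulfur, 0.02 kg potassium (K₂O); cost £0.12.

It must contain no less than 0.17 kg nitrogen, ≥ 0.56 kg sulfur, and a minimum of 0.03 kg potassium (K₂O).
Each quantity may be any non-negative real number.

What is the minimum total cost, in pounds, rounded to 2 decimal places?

Set it up as a linear program. Let x1 = kg of ammonium sulfate, x2 = kg of DAP, x3 = kg of compost blend.
Minimise 0.56x1 + 1.2x2 + 0.12x3 with:
  0.22x1 + 0.18x2 + 0.02x3 ≥ 0.17   (nitrogen)
  0.25x1 + 0.01x2 ≥ 0.56   (sulfur)
  0.02x3 ≥ 0.03   (potassium (K₂O))
  x1, x2, x3 ≥ 0.
The optimal basis is {ammonium sulfate, compost blend}; DAP drops out. There the sulfur and potassium (K₂O) constraints are tight.
That vertex is x1 = 2.24, x3 = 1.5.
Cost = 0.56·2.24 + 0.12·1.5 = 1.4344.

£1.43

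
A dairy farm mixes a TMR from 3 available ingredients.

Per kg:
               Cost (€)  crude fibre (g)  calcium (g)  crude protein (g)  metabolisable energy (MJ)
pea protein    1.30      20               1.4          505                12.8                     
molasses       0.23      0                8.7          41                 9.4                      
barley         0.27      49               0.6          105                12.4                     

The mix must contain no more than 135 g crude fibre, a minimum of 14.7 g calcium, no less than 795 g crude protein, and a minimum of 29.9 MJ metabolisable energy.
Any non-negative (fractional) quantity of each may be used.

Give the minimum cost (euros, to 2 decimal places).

€2.22

Set it up as a linear program. Let x1 = kg of pea protein, x2 = kg of molasses, x3 = kg of barley.
Minimise 1.3x1 + 0.23x2 + 0.27x3 s.t.:
  20x1 + 49x3 ≤ 135   (crude fibre)
  1.4x1 + 8.7x2 + 0.6x3 ≥ 14.7   (calcium)
  505x1 + 41x2 + 105x3 ≥ 795   (crude protein)
  12.8x1 + 9.4x2 + 12.4x3 ≥ 29.9   (metabolisable energy)
  x1, x2, x3 ≥ 0.
The optimal mix uses every input. Binding constraints: crude fibre, calcium, crude protein.
So pea protein = 0.9727 kg, molasses = 1.371 kg, barley = 2.358 kg.
Cost = 1.3·0.9727 + 0.23·1.371 + 0.27·2.358 = 2.2165.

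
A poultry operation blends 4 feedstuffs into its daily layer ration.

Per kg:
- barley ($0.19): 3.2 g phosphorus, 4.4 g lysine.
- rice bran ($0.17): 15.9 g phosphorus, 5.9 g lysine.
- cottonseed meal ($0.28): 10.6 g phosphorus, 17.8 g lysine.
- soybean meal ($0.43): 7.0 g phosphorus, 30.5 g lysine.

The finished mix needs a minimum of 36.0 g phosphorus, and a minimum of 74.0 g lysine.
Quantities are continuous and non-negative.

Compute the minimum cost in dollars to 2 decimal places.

$1.13

Let x1 = kg of barley, x2 = kg of rice bran, x3 = kg of cottonseed meal, x4 = kg of soybean meal.
Minimise 0.19x1 + 0.17x2 + 0.28x3 + 0.43x4 subject to:
  3.2x1 + 15.9x2 + 10.6x3 + 7x4 ≥ 36   (phosphorus)
  4.4x1 + 5.9x2 + 17.8x3 + 30.5x4 ≥ 74   (lysine)
  x1, x2, x3, x4 ≥ 0.
The optimal basis is {cottonseed meal, soybean meal}; barley, rice bran drop out. The phosphorus and lysine requirements are met with equality.
So cottonseed meal = 2.919 kg, soybean meal = 0.7227 kg.
Total cost: 0.28·2.919 + 0.43·0.7227 = 1.1281.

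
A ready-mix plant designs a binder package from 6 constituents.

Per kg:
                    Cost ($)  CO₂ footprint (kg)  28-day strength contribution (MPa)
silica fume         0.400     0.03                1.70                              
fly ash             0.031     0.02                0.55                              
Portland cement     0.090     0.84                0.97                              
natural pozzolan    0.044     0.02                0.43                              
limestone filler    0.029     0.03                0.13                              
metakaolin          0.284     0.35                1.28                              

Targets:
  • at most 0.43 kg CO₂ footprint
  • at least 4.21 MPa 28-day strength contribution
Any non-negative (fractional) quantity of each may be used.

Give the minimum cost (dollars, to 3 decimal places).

$0.237

Let x1 = kg of silica fume, x2 = kg of fly ash, x3 = kg of Portland cement, x4 = kg of natural pozzolan, x5 = kg of limestone filler, x6 = kg of metakaolin.
min 0.4x1 + 0.031x2 + 0.09x3 + 0.044x4 + 0.029x5 + 0.284x6 with:
  0.03x1 + 0.02x2 + 0.84x3 + 0.02x4 + 0.03x5 + 0.35x6 ≤ 0.43   (CO₂ footprint)
  1.7x1 + 0.55x2 + 0.97x3 + 0.43x4 + 0.13x5 + 1.28x6 ≥ 4.21   (28-day strength contribution)
  x1, x2, x3, x4, x5, x6 ≥ 0.
The cheapest feasible vertex uses only fly ash; silica fume, Portland cement, natural pozzolan, limestone filler, metakaolin are not used. Binding constraint: 28-day strength contribution.
Solving gives x2 = 7.655.
Total cost: 0.031·7.655 = 0.23731.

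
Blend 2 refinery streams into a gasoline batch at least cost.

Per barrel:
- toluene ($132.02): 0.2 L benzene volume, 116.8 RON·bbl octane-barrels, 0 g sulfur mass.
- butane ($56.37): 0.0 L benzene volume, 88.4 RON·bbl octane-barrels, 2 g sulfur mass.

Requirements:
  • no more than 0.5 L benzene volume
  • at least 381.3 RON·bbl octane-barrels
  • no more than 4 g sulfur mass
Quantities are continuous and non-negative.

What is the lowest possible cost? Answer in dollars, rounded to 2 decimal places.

This is a linear program. Let x1 = barrels of toluene, x2 = barrels of butane.
Minimise 132.02x1 + 56.37x2 s.t.:
  0.2x1 ≤ 0.5   (benzene volume)
  116.8x1 + 88.4x2 ≥ 381.3   (octane-barrels)
  2x2 ≤ 4   (sulfur mass)
  x1, x2 ≥ 0.
Both inputs are positive at the optimum. Binding constraints: octane-barrels and sulfur mass.
That vertex is x1 = 1.7509, x2 = 2.
Hence cost = 132.02·1.7509 + 56.37·2 = $343.8938.

$343.89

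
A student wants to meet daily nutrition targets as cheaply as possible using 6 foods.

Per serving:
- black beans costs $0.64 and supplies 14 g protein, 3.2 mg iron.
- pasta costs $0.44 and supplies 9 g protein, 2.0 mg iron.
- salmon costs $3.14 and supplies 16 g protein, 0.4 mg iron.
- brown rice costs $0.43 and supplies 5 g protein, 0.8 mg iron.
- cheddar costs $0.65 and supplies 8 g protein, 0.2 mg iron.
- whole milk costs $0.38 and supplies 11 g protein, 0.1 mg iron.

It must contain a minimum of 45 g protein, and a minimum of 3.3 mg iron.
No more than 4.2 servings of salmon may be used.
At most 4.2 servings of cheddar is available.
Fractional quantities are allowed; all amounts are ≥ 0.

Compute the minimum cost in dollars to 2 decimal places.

Let x1 = servings of black beans, x2 = servings of pasta, x3 = servings of salmon, x4 = servings of brown rice, x5 = servings of cheddar, x6 = servings of whole milk.
Minimize 0.64x1 + 0.44x2 + 3.14x3 + 0.43x4 + 0.65x5 + 0.38x6 with:
  14x1 + 9x2 + 16x3 + 5x4 + 8x5 + 11x6 ≥ 45   (protein)
  3.2x1 + 2x2 + 0.4x3 + 0.8x4 + 0.2x5 + 0.1x6 ≥ 3.3   (iron)
  x3 ≤ 4.2
  x5 ≤ 4.2
  x1, x2, x3, x4, x5, x6 ≥ 0.
The optimal basis is {black beans, whole milk}; pasta, salmon, brown rice, cheddar drop out. The protein and iron requirements are met with equality.
So black beans = 0.9408 servings, whole milk = 2.893 servings.
Objective = 0.64·0.9408 + 0.38·2.893 = 1.7015.

$1.70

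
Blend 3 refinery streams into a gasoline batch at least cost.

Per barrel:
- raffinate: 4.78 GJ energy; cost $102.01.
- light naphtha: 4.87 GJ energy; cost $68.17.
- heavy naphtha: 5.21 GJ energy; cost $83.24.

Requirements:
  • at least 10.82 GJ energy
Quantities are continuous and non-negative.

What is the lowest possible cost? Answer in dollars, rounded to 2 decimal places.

Treat it as an LP. Let x1 = barrels of raffinate, x2 = barrels of light naphtha, x3 = barrels of heavy naphtha.
min 102.01x1 + 68.17x2 + 83.24x3 s.t.:
  4.78x1 + 4.87x2 + 5.21x3 ≥ 10.82   (energy)
  x1, x2, x3 ≥ 0.
The minimum-cost mix takes nothing from raffinate, heavy naphtha — only light naphtha. There the energy constraint is tight.
That vertex is x2 = 2.2218.
Objective = 68.17·2.2218 = 151.4601.

$151.46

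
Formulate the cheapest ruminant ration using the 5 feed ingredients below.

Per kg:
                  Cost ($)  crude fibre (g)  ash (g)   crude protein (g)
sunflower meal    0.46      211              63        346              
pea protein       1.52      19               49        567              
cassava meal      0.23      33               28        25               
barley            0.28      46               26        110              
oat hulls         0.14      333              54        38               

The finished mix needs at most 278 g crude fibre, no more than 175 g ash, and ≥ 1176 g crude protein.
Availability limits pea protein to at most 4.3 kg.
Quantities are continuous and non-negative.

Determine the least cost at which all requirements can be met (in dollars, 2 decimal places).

$2.59

This is a linear program. Let x1 = kg of sunflower meal, x2 = kg of pea protein, x3 = kg of cassava meal, x4 = kg of barley, x5 = kg of oat hulls.
min 0.46x1 + 1.52x2 + 0.23x3 + 0.28x4 + 0.14x5 with:
  211x1 + 19x2 + 33x3 + 46x4 + 333x5 ≤ 278   (crude fibre)
  63x1 + 49x2 + 28x3 + 26x4 + 54x5 ≤ 175   (ash)
  346x1 + 567x2 + 25x3 + 110x4 + 38x5 ≥ 1176   (crude protein)
  x2 ≤ 4.3
  x1, x2, x3, x4, x5 ≥ 0.
The optimal basis is {sunflower meal, pea protein}; cassava meal, barley, oat hulls drop out. The crude fibre and crude protein requirements are met with equality.
Solving gives x1 = 1.197, x2 = 1.344.
Cost = 0.46·1.197 + 1.52·1.344 = 2.5935.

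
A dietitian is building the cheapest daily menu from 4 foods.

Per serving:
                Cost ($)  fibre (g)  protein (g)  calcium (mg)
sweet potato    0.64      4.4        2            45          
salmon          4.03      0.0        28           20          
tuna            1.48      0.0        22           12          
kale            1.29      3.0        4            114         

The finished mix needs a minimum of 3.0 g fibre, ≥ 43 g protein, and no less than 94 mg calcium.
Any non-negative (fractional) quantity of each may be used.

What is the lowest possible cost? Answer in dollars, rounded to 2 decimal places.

Let x1 = servings of sweet potato, x2 = servings of salmon, x3 = servings of tuna, x4 = servings of kale.
min 0.64x1 + 4.03x2 + 1.48x3 + 1.29x4 s.t.:
  4.4x1 + 3x4 ≥ 3   (fibre)
  2x1 + 28x2 + 22x3 + 4x4 ≥ 43   (protein)
  45x1 + 20x2 + 12x3 + 114x4 ≥ 94   (calcium)
  x1, x2, x3, x4 ≥ 0.
At the optimum only sweet potato, tuna, kale are positive (salmon = 0). Binding constraints: fibre, protein, calcium.
Solving gives x1 = 0.3437, x3 = 1.833, x4 = 0.4959.
Cost = 0.64·0.3437 + 1.48·1.833 + 1.29·0.4959 = 3.5725.

$3.57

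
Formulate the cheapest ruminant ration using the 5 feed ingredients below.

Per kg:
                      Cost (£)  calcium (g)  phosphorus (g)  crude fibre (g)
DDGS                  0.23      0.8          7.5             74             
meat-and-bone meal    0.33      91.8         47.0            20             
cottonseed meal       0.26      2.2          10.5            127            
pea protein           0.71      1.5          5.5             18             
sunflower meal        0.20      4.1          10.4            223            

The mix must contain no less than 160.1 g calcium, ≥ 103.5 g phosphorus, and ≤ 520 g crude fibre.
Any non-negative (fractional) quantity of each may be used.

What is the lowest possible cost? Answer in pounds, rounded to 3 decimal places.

Let x1 = kg of DDGS, x2 = kg of meat-and-bone meal, x3 = kg of cottonseed meal, x4 = kg of pea protein, x5 = kg of sunflower meal.
min 0.23x1 + 0.33x2 + 0.26x3 + 0.71x4 + 0.2x5 subject to:
  0.8x1 + 91.8x2 + 2.2x3 + 1.5x4 + 4.1x5 ≥ 160.1   (calcium)
  7.5x1 + 47x2 + 10.5x3 + 5.5x4 + 10.4x5 ≥ 103.5   (phosphorus)
  74x1 + 20x2 + 127x3 + 18x4 + 223x5 ≤ 520   (crude fibre)
  x1, x2, x3, x4, x5 ≥ 0.
At the optimum only meat-and-bone meal is positive (DDGS, cottonseed meal, pea protein, sunflower meal = 0). The phosphorus requirement is met with equality.
Solving gives x2 = 2.202.
Total cost: 0.33·2.202 = 0.72666.

£0.727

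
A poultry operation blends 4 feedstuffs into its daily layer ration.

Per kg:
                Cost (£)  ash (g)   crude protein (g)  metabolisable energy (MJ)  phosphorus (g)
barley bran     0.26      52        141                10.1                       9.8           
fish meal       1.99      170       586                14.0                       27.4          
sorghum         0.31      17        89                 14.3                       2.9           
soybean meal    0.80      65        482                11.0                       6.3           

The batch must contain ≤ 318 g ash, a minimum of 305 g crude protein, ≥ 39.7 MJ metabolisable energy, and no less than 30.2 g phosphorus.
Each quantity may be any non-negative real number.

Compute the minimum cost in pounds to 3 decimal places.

Let x1 = kg of barley bran, x2 = kg of fish meal, x3 = kg of sorghum, x4 = kg of soybean meal.
min 0.26x1 + 1.99x2 + 0.31x3 + 0.8x4 with:
  52x1 + 170x2 + 17x3 + 65x4 ≤ 318   (ash)
  141x1 + 586x2 + 89x3 + 482x4 ≥ 305   (crude protein)
  10.1x1 + 14x2 + 14.3x3 + 11x4 ≥ 39.7   (metabolisable energy)
  9.8x1 + 27.4x2 + 2.9x3 + 6.3x4 ≥ 30.2   (phosphorus)
  x1, x2, x3, x4 ≥ 0.
The cheapest feasible vertex uses only barley bran, sorghum; fish meal, soybean meal are not used. The metabolisable energy and phosphorus requirements are met with equality.
So barley bran = 2.857 kg, sorghum = 0.7581 kg.
Objective = 0.26·2.857 + 0.31·0.7581 = 0.97783.

£0.978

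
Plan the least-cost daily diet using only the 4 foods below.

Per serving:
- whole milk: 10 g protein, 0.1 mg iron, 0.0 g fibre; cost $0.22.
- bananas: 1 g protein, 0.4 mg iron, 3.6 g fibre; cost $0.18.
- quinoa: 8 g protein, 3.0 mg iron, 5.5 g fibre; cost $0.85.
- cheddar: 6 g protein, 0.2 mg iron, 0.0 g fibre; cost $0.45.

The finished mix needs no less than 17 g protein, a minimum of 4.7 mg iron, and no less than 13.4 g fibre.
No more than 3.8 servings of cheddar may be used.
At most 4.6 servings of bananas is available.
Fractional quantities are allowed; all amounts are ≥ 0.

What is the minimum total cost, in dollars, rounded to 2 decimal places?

$1.54

Let x1 = servings of whole milk, x2 = servings of bananas, x3 = servings of quinoa, x4 = servings of cheddar.
min 0.22x1 + 0.18x2 + 0.85x3 + 0.45x4 with:
  10x1 + 1x2 + 8x3 + 6x4 ≥ 17   (protein)
  0.1x1 + 0.4x2 + 3x3 + 0.2x4 ≥ 4.7   (iron)
  3.6x2 + 5.5x3 ≥ 13.4   (fibre)
  x4 ≤ 3.8
  x2 ≤ 4.6
  x1, x2, x3, x4 ≥ 0.
The cheapest feasible vertex uses only whole milk, bananas, quinoa; cheddar is not used. Binding constraints: protein, iron, fibre.
Optimal quantities: whole milk = 0.47054 servings, bananas = 1.6987 servings, quinoa = 1.3245 servings.
Hence cost = 0.22·0.47054 + 0.18·1.6987 + 0.85·1.3245 = $1.5351.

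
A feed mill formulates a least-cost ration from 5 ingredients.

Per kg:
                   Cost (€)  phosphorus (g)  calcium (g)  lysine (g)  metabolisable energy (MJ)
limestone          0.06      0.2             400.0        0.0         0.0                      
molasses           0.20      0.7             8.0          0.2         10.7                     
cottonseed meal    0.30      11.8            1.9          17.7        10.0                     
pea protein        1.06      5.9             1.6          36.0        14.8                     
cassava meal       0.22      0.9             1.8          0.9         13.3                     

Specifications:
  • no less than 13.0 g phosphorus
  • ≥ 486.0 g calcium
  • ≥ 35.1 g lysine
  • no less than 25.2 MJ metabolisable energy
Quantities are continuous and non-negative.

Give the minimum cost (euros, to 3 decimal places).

€0.753

Let x1 = kg of limestone, x2 = kg of molasses, x3 = kg of cottonseed meal, x4 = kg of pea protein, x5 = kg of cassava meal.
min 0.06x1 + 0.2x2 + 0.3x3 + 1.06x4 + 0.22x5 subject to:
  0.2x1 + 0.7x2 + 11.8x3 + 5.9x4 + 0.9x5 ≥ 13   (phosphorus)
  400x1 + 8x2 + 1.9x3 + 1.6x4 + 1.8x5 ≥ 486   (calcium)
  0.2x2 + 17.7x3 + 36x4 + 0.9x5 ≥ 35.1   (lysine)
  10.7x2 + 10x3 + 14.8x4 + 13.3x5 ≥ 25.2   (metabolisable energy)
  x1, x2, x3, x4, x5 ≥ 0.
The minimum-cost mix takes nothing from molasses, pea protein — only limestone, cottonseed meal, cassava meal. There the calcium, lysine, metabolisable energy constraints are tight.
Solving gives x1 = 1.204, x3 = 1.962, x5 = 0.4198.
Cost = 0.06·1.204 + 0.3·1.962 + 0.22·0.4198 = 0.75320.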